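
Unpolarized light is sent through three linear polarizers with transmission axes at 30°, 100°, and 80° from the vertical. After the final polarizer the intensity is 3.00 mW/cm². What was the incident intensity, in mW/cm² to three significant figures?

I₀ ≈ 58.1 mW/cm²

Unpolarized light through the first polarizer → I₁ = ½ I₀, now polarized at 30°.
I₂ = I₁ cos²(100° − 30°) = 0.5 I₀ · cos²(70°) = 0.05849 I₀.
I₃ = I₂ cos²(80° − 100°) = 0.05849 I₀ · cos²(20°) = 0.05165 I₀.
So 3.00 mW/cm² = 0.05165 I₀, giving I₀ = 3.00/0.05165 = 58.09 mW/cm².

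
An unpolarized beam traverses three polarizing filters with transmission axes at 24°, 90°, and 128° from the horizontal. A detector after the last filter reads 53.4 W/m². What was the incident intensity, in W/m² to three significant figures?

I₀ ≈ 1040 W/m²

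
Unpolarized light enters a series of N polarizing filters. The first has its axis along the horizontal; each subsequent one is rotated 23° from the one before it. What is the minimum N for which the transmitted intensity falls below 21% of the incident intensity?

N = 7

First polarizer halves the unpolarized light: factor 1/2.
Each further stage multiplies by cos²(23°) = 0.8473.
After N polarizers: T = 0.5·0.8473^(N−1). Require T < 0.21 ⇒ N−1 > ln(0.21/0.5)/ln(0.8473) = 5.24, so N−1 ≥ 6 and N = 7.
Check: N=7 gives T = 0.185 < 0.21; N=6 gives T = 0.2184.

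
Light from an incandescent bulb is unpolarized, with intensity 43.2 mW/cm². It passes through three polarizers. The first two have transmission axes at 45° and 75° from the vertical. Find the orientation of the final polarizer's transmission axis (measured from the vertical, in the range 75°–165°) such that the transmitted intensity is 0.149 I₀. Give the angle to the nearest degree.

θ ≈ 126°

Unpolarized light through the first polarizer → I₁ = ½ I₀, now polarized at 45°.
I₂ = I₁ cos²(75° − 45°) = 0.5 I₀ · cos²(30°) = 0.375 I₀.
Need I₃/I₀ = 0.149, so cos²(θ − 75°) = 0.149 / 0.375 = 0.3973.
θ − 75° = arccos(√0.3973) = 50.9°, giving θ ≈ 75 + 50.9 = 125.9°.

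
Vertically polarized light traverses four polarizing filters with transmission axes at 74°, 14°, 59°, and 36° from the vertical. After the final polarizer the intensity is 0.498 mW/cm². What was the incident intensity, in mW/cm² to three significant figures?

By Malus's law, I₁ = I₀ cos²(74° − 0°) = I₀ cos²(74°) = 0.07598 I₀.
I₂ = I₁ cos²(14° − 74°) = 0.07598 I₀ · cos²(60°) = 0.01899 I₀.
I₃ = I₂ cos²(59° − 14°) = 0.01899 I₀ · cos²(45°) = 0.009497 I₀.
I₄ = I₃ cos²(36° − 59°) = 0.009497 I₀ · cos²(23°) = 0.008047 I₀.
So 0.498 mW/cm² = 0.008047 I₀, giving I₀ = 0.498/0.008047 = 61.89 mW/cm².

I₀ ≈ 61.9 mW/cm²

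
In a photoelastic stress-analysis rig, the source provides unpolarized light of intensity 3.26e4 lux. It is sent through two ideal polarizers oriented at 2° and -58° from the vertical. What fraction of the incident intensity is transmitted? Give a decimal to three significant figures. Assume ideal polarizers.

I/I₀ ≈ 0.125

Unpolarized light through the first polarizer → I₁ = 3.26e4 lux/2 = 1.63e+04 lux, polarized at 2°.
I₂ = I₁ · cos²(60°) = 1.63e+04 · 0.25 = 4075 lux.
Transmitted fraction = 0.125.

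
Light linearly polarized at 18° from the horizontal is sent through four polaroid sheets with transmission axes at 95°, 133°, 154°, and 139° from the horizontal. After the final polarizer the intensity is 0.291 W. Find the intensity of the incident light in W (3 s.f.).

By Malus's law, I₁ = I₀ cos²(95° − 18°) = I₀ cos²(77°) = 0.0506 I₀.
I₂ = I₁ cos²(133° − 95°) = 0.0506 I₀ · cos²(38°) = 0.03142 I₀.
I₃ = I₂ cos²(154° − 133°) = 0.03142 I₀ · cos²(21°) = 0.02739 I₀.
I₄ = I₃ cos²(139° − 154°) = 0.02739 I₀ · cos²(15°) = 0.02555 I₀.
So 0.291 W = 0.02555 I₀, giving I₀ = 0.291/0.02555 = 11.39 W.

I₀ ≈ 11.4 W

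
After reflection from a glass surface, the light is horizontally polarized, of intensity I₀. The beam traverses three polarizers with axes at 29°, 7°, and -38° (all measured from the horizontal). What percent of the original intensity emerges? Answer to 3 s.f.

I₁ = I₀ cos²(29° − 0°) = I₀ cos²(29°) = 0.765 I₀.
I₂ = I₁ cos²(7° − 29°) = 0.765 I₀ · cos²(22°) = 0.6576 I₀.
I₃ = I₂ cos²(-38° − 7°) = 0.6576 I₀ · cos²(45°) = 0.3288 I₀.
That is 32.88% of the incident intensity.

≈ 32.9%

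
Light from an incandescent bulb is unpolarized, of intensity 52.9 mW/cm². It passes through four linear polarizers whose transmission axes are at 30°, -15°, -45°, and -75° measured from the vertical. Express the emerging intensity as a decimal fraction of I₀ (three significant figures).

I/I₀ ≈ 0.141

Unpolarized light through the first polarizer → I₁ = 52.9 mW/cm²/2 = 26.45 mW/cm², polarized at 30°.
I₂ = I₁ · cos²(45°) = 26.45 · 0.5 = 13.23 mW/cm².
I₃ = I₂ · cos²(30°) = 13.23 · 0.75 = 9.919 mW/cm².
I₄ = I₃ · cos²(30°) = 9.919 · 0.75 = 7.439 mW/cm².
Transmitted fraction = 0.1406.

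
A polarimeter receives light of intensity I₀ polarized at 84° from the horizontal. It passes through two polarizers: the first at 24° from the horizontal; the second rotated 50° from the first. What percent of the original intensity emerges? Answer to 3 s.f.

≈ 10.3%

I₁ = I₀ cos²(24° − 84°) = I₀ cos²(60°) = 0.25 I₀.
I₂ = I₁ cos²(50°) = 0.25 · 0.4132 I₀ = 0.1033 I₀.
That is 10.33% of the incident intensity.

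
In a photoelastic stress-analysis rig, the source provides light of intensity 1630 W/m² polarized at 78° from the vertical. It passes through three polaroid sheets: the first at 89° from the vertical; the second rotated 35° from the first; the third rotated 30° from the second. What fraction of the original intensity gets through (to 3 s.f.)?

I₁ = 1630 W/m² · cos²(11°) = 1571 W/m².
I₂ = I₁ · cos²(35°) = 1571 · 0.671 = 1054 W/m².
I₃ = I₂ · cos²(30°) = 1054 · 0.75 = 790.4 W/m².
Transmitted fraction = 0.4849.

I/I₀ ≈ 0.485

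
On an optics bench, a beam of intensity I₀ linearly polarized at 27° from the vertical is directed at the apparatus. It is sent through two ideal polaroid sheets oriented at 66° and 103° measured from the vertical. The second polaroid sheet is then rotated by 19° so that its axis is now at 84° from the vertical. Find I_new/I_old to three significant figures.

Before rotation:
By Malus's law, I₁ = I₀ cos²(66° − 27°) = I₀ cos²(39°) = 0.604 I₀.
I₂ = I₁ cos²(103° − 66°) = 0.604 I₀ · cos²(37°) = 0.3852 I₀.
After rotation:
I₁ = I₀ cos²(66° − 27°) = I₀ cos²(39°) = 0.604 I₀.
I₂ = I₁ cos²(84° − 66°) = 0.604 I₀ · cos²(18°) = 0.5463 I₀.
Ratio = 0.5463 / 0.3852 = 1.418.

I_new/I_old ≈ 1.42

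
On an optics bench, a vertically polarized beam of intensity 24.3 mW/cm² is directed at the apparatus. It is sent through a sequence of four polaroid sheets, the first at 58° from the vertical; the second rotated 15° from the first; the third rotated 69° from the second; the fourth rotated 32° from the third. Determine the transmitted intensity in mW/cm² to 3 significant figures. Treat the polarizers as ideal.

By Malus's law, I₁ = 24.3 mW/cm² · cos²(58°) = 6.824 mW/cm².
I₂ = I₁ · cos²(15°) = 6.824 · 0.933 = 6.367 mW/cm².
I₃ = I₂ · cos²(69°) = 6.367 · 0.1284 = 0.8177 mW/cm².
I₄ = I₃ · cos²(32°) = 0.8177 · 0.7192 = 0.588 mW/cm².

I ≈ 0.588 mW/cm²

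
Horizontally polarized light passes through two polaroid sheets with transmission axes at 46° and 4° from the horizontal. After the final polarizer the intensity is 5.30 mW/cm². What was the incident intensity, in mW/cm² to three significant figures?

I₀ ≈ 19.9 mW/cm²

I₁ = I₀ cos²(46° − 0°) = I₀ cos²(46°) = 0.4826 I₀.
I₂ = I₁ cos²(4° − 46°) = 0.4826 I₀ · cos²(42°) = 0.2665 I₀.
So 5.30 mW/cm² = 0.2665 I₀, giving I₀ = 5.30/0.2665 = 19.89 mW/cm².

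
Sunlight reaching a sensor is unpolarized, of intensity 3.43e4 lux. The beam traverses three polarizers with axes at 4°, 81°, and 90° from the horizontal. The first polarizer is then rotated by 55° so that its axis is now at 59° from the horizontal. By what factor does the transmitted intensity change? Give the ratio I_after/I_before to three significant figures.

I_new/I_old ≈ 17.0

Before rotation:
Unpolarized light through the first polarizer → I₁ = ½ I₀, now polarized at 4°.
I₂ = I₁ cos²(81° − 4°) = 0.5 I₀ · cos²(77°) = 0.0253 I₀.
I₃ = I₂ cos²(90° − 81°) = 0.0253 I₀ · cos²(9°) = 0.02468 I₀.
After rotation:
Unpolarized light through the first polarizer → I₁ = ½ I₀, now polarized at 59°.
I₂ = I₁ cos²(81° − 59°) = 0.5 I₀ · cos²(22°) = 0.4298 I₀.
I₃ = I₂ cos²(90° − 81°) = 0.4298 I₀ · cos²(9°) = 0.4193 I₀.
Ratio = 0.4193 / 0.02468 = 16.99.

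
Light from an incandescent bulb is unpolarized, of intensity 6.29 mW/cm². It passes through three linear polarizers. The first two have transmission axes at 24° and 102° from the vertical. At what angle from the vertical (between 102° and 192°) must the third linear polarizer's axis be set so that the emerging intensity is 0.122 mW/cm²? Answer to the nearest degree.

θ ≈ 121°

Unpolarized light through the first polarizer → I₁ = ½ I₀, now polarized at 24°.
I₂ = I₁ cos²(102° − 24°) = 0.5 I₀ · cos²(78°) = 0.02161 I₀.
Target fraction: 0.122 / 6.29 mW/cm² = 0.0194 of I₀.
Need I₃/I₀ = 0.0194, so cos²(θ − 102°) = 0.0194 / 0.02161 = 0.8974.
θ − 102° = arccos(√0.8974) = 18.7°, giving θ ≈ 102 + 18.7 = 120.7°.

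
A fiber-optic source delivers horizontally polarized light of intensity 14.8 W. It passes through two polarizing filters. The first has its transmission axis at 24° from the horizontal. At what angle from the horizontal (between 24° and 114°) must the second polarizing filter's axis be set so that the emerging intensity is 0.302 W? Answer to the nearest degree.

θ ≈ 105°

I₁ = I₀ cos²(24° − 0°) = I₀ cos²(24°) = 0.8346 I₀.
Target fraction: 0.302 / 14.8 W = 0.02041 of I₀.
Need I₂/I₀ = 0.02041, so cos²(θ − 24°) = 0.02041 / 0.8346 = 0.02445.
θ − 24° = arccos(√0.02445) = 81.0°, giving θ ≈ 24 + 81.0 = 105.0°.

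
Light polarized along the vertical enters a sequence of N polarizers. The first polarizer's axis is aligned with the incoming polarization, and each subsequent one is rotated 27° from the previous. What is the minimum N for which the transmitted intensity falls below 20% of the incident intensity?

N = 8

First polarizer is aligned with the polarization: full transmission.
Each further stage multiplies by cos²(27°) = 0.7939.
After N polarizers: T = 0.7939^(N−1). Require T < 0.20 ⇒ N−1 > ln(0.20)/ln(0.7939) = 6.97, so N−1 ≥ 7 and N = 8.
Check: N=8 gives T = 0.1988 < 0.20; N=7 gives T = 0.2504.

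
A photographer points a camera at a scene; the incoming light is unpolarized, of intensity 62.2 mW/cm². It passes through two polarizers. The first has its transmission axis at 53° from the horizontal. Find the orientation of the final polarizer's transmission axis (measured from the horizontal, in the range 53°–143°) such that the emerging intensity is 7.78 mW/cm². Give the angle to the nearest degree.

Unpolarized light through the first polarizer → I₁ = ½ I₀, now polarized at 53°.
Target fraction: 7.78 / 62.2 mW/cm² = 0.1251 of I₀.
Need I₂/I₀ = 0.1251, so cos²(θ − 53°) = 0.1251 / 0.5 = 0.2502.
θ − 53° = arccos(√0.2502) = 60.0°, giving θ ≈ 53 + 60.0 = 113.0°.

θ ≈ 113°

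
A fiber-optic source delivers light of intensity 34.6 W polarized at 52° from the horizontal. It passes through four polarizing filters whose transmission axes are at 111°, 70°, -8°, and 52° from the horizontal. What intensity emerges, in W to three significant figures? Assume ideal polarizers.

I₁ = 34.6 W · cos²(59°) = 9.178 W.
I₂ = I₁ · cos²(41°) = 9.178 · 0.5696 = 5.228 W.
I₃ = I₂ · cos²(78°) = 5.228 · 0.04323 = 0.226 W.
I₄ = I₃ · cos²(60°) = 0.226 · 0.25 = 0.0565 W.

I ≈ 0.0565 W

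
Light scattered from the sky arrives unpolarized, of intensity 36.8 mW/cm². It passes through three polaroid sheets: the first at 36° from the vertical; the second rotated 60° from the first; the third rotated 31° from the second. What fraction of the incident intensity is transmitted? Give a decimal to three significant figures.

I/I₀ ≈ 0.0918

Unpolarized light through the first polarizer → I₁ = 36.8 mW/cm²/2 = 18.4 mW/cm², polarized at 36°.
I₂ = I₁ · cos²(60°) = 18.4 · 0.25 = 4.6 mW/cm².
I₃ = I₂ · cos²(31°) = 4.6 · 0.7347 = 3.38 mW/cm².
Transmitted fraction = 0.09184.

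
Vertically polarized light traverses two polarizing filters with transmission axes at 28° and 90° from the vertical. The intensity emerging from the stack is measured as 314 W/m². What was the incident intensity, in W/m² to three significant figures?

I₀ ≈ 1830 W/m²

By Malus's law, I₁ = I₀ cos²(28° − 0°) = I₀ cos²(28°) = 0.7796 I₀.
I₂ = I₁ cos²(90° − 28°) = 0.7796 I₀ · cos²(62°) = 0.1718 I₀.
So 314 W/m² = 0.1718 I₀, giving I₀ = 314/0.1718 = 1827 W/m².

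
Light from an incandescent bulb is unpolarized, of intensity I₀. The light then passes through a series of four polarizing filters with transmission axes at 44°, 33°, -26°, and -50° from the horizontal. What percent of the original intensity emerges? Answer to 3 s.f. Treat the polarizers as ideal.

≈ 10.7%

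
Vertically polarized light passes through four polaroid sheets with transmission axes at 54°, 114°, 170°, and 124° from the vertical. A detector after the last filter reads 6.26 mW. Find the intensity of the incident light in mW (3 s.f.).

By Malus's law, I₁ = I₀ cos²(54° − 0°) = I₀ cos²(54°) = 0.3455 I₀.
I₂ = I₁ cos²(114° − 54°) = 0.3455 I₀ · cos²(60°) = 0.08637 I₀.
I₃ = I₂ cos²(170° − 114°) = 0.08637 I₀ · cos²(56°) = 0.02701 I₀.
I₄ = I₃ cos²(124° − 170°) = 0.02701 I₀ · cos²(46°) = 0.01303 I₀.
So 6.26 mW = 0.01303 I₀, giving I₀ = 6.26/0.01303 = 480.3 mW.

I₀ ≈ 480 mW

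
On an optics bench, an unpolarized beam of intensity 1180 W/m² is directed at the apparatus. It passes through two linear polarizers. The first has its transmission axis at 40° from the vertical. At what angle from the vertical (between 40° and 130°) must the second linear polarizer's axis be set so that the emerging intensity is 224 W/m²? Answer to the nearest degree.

Unpolarized light through the first polarizer → I₁ = ½ I₀, now polarized at 40°.
Target fraction: 224 / 1180 W/m² = 0.1898 of I₀.
Need I₂/I₀ = 0.1898, so cos²(θ − 40°) = 0.1898 / 0.5 = 0.3797.
θ − 40° = arccos(√0.3797) = 52.0°, giving θ ≈ 40 + 52.0 = 92.0°.

θ ≈ 92°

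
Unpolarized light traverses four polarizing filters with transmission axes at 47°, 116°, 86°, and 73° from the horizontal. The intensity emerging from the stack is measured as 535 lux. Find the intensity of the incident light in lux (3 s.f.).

Unpolarized light through the first polarizer → I₁ = ½ I₀, now polarized at 47°.
I₂ = I₁ cos²(116° − 47°) = 0.5 I₀ · cos²(69°) = 0.06421 I₀.
I₃ = I₂ cos²(86° − 116°) = 0.06421 I₀ · cos²(30°) = 0.04816 I₀.
I₄ = I₃ cos²(73° − 86°) = 0.04816 I₀ · cos²(13°) = 0.04572 I₀.
So 535 lux = 0.04572 I₀, giving I₀ = 535/0.04572 = 1.17e+04 lux.

I₀ ≈ 1.17e4 lux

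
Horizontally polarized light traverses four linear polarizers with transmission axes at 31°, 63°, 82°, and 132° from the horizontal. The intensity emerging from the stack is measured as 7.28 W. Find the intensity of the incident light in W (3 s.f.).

I₀ ≈ 37.3 W

I₁ = I₀ cos²(31° − 0°) = I₀ cos²(31°) = 0.7347 I₀.
I₂ = I₁ cos²(63° − 31°) = 0.7347 I₀ · cos²(32°) = 0.5284 I₀.
I₃ = I₂ cos²(82° − 63°) = 0.5284 I₀ · cos²(19°) = 0.4724 I₀.
I₄ = I₃ cos²(132° − 82°) = 0.4724 I₀ · cos²(50°) = 0.1952 I₀.
So 7.28 W = 0.1952 I₀, giving I₀ = 7.28/0.1952 = 37.3 W.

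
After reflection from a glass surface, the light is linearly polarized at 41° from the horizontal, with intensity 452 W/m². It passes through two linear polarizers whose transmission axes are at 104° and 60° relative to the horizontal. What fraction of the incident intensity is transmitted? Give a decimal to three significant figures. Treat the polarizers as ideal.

I/I₀ ≈ 0.107

By Malus's law, I₁ = 452 W/m² · cos²(63°) = 93.16 W/m².
I₂ = I₁ · cos²(44°) = 93.16 · 0.5174 = 48.21 W/m².
Transmitted fraction = 0.1067.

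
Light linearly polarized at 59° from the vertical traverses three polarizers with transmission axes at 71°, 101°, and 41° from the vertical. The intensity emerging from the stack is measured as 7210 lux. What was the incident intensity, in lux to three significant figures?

I₁ = I₀ cos²(71° − 59°) = I₀ cos²(12°) = 0.9568 I₀.
I₂ = I₁ cos²(101° − 71°) = 0.9568 I₀ · cos²(30°) = 0.7176 I₀.
I₃ = I₂ cos²(41° − 101°) = 0.7176 I₀ · cos²(60°) = 0.1794 I₀.
So 7210 lux = 0.1794 I₀, giving I₀ = 7210/0.1794 = 4.019e+04 lux.

I₀ ≈ 4.02e4 lux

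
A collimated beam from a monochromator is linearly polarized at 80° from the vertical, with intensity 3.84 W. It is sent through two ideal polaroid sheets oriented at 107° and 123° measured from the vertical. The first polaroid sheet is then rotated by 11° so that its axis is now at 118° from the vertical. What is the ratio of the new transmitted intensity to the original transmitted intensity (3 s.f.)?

I_new/I_old ≈ 0.840

Before rotation:
By Malus's law, I₁ = I₀ cos²(107° − 80°) = I₀ cos²(27°) = 0.7939 I₀.
I₂ = I₁ cos²(123° − 107°) = 0.7939 I₀ · cos²(16°) = 0.7336 I₀.
After rotation:
I₁ = I₀ cos²(118° − 80°) = I₀ cos²(38°) = 0.621 I₀.
I₂ = I₁ cos²(123° − 118°) = 0.621 I₀ · cos²(5°) = 0.6162 I₀.
Ratio = 0.6162 / 0.7336 = 0.8401.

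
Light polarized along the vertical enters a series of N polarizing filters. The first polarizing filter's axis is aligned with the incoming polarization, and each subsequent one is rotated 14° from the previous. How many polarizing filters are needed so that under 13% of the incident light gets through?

N = 35

First polarizer is aligned with the polarization: full transmission.
Each further stage multiplies by cos²(14°) = 0.9415.
After N polarizers: T = 0.9415^(N−1). Require T < 0.13 ⇒ N−1 > ln(0.13)/ln(0.9415) = 33.83, so N−1 ≥ 34 and N = 35.
Check: N=35 gives T = 0.1287 < 0.13; N=34 gives T = 0.1367.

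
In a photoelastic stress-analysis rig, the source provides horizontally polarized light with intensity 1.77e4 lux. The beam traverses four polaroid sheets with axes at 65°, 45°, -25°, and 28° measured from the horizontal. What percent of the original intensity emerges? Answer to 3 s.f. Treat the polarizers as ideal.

I₁ = 1.77e4 lux · cos²(65°) = 3161 lux.
I₂ = I₁ · cos²(20°) = 3161 · 0.883 = 2792 lux.
I₃ = I₂ · cos²(70°) = 2792 · 0.117 = 326.5 lux.
I₄ = I₃ · cos²(53°) = 326.5 · 0.3622 = 118.3 lux.
That is 0.6682% of the incident intensity.

≈ 0.668%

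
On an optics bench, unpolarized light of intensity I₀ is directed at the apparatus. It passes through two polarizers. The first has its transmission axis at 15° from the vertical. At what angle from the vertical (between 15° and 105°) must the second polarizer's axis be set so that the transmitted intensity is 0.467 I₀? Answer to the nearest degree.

θ ≈ 30°

Unpolarized light through the first polarizer → I₁ = ½ I₀, now polarized at 15°.
Need I₂/I₀ = 0.467, so cos²(θ − 15°) = 0.467 / 0.5 = 0.934.
θ − 15° = arccos(√0.934) = 14.9°, giving θ ≈ 15 + 14.9 = 29.9°.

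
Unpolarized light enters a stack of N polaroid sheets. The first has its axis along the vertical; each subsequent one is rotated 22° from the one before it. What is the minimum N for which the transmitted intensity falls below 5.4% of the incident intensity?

N = 16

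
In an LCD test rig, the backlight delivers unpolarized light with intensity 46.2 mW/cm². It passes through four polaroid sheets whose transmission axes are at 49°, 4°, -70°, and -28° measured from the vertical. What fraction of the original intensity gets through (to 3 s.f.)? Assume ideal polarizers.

I/I₀ ≈ 0.0105

Unpolarized light through the first polarizer → I₁ = 46.2 mW/cm²/2 = 23.1 mW/cm², polarized at 49°.
I₂ = I₁ · cos²(45°) = 23.1 · 0.5 = 11.55 mW/cm².
I₃ = I₂ · cos²(74°) = 11.55 · 0.07598 = 0.8775 mW/cm².
I₄ = I₃ · cos²(42°) = 0.8775 · 0.5523 = 0.4846 mW/cm².
Transmitted fraction = 0.01049.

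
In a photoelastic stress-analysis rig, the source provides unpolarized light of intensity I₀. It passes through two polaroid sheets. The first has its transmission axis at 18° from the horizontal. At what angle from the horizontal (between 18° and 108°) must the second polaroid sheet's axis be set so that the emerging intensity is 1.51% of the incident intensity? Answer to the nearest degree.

θ ≈ 98°

Unpolarized light through the first polarizer → I₁ = ½ I₀, now polarized at 18°.
Need I₂/I₀ = 0.0151, so cos²(θ − 18°) = 0.0151 / 0.5 = 0.0302.
θ − 18° = arccos(√0.0302) = 80.0°, giving θ ≈ 18 + 80.0 = 98.0°.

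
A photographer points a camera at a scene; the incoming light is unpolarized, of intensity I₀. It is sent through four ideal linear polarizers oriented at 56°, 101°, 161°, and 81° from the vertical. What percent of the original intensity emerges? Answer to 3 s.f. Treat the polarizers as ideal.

≈ 0.188%

Unpolarized light through the first polarizer → I₁ = ½ I₀, now polarized at 56°.
I₂ = I₁ cos²(101° − 56°) = 0.5 I₀ · cos²(45°) = 0.25 I₀.
I₃ = I₂ cos²(161° − 101°) = 0.25 I₀ · cos²(60°) = 0.0625 I₀.
I₄ = I₃ cos²(81° − 161°) = 0.0625 I₀ · cos²(80°) = 0.001885 I₀.
That is 0.1885% of the incident intensity.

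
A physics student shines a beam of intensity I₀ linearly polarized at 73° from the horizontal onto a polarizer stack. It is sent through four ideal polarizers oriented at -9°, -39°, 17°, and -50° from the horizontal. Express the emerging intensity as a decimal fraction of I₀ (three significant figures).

≈ 0.000694 I₀

By Malus's law, I₁ = I₀ cos²(-9° − 73°) = I₀ cos²(82°) = 0.01937 I₀.
I₂ = I₁ cos²(-39° + 9°) = 0.01937 I₀ · cos²(30°) = 0.01453 I₀.
I₃ = I₂ cos²(17° + 39°) = 0.01453 I₀ · cos²(56°) = 0.004543 I₀.
I₄ = I₃ cos²(-50° − 17°) = 0.004543 I₀ · cos²(67°) = 0.0006935 I₀.
Transmitted fraction = 0.0006935.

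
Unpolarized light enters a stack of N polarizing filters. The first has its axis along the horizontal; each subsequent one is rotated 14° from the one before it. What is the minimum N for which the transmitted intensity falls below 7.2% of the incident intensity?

First polarizer halves the unpolarized light: factor 1/2.
Each further stage multiplies by cos²(14°) = 0.9415.
After N polarizers: T = 0.5·0.9415^(N−1). Require T < 0.072 ⇒ N−1 > ln(0.072/0.5)/ln(0.9415) = 32.13, so N−1 ≥ 33 and N = 34.
Check: N=34 gives T = 0.06833 < 0.072; N=33 gives T = 0.07258.

N = 34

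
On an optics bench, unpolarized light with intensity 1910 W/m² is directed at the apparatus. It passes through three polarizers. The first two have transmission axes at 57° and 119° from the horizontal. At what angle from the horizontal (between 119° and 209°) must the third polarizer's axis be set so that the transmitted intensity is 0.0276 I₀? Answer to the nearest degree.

θ ≈ 179°

Unpolarized light through the first polarizer → I₁ = ½ I₀, now polarized at 57°.
I₂ = I₁ cos²(119° − 57°) = 0.5 I₀ · cos²(62°) = 0.1102 I₀.
Need I₃/I₀ = 0.0276, so cos²(θ − 119°) = 0.0276 / 0.1102 = 0.2504.
θ − 119° = arccos(√0.2504) = 60.0°, giving θ ≈ 119 + 60.0 = 179.0°.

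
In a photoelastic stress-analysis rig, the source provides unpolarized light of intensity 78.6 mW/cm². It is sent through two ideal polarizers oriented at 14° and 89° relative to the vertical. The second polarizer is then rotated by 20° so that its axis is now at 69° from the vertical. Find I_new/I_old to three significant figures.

Before rotation:
Unpolarized light through the first polarizer → I₁ = ½ I₀, now polarized at 14°.
I₂ = I₁ cos²(89° − 14°) = 0.5 I₀ · cos²(75°) = 0.03349 I₀.
After rotation:
Unpolarized light through the first polarizer → I₁ = ½ I₀, now polarized at 14°.
I₂ = I₁ cos²(69° − 14°) = 0.5 I₀ · cos²(55°) = 0.1645 I₀.
Ratio = 0.1645 / 0.03349 = 4.911.

I_new/I_old ≈ 4.91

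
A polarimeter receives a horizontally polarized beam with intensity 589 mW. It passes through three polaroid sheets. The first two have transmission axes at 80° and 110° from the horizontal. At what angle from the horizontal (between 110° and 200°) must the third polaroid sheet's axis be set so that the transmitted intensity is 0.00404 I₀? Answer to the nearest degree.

By Malus's law, I₁ = I₀ cos²(80° − 0°) = I₀ cos²(80°) = 0.03015 I₀.
I₂ = I₁ cos²(110° − 80°) = 0.03015 I₀ · cos²(30°) = 0.02262 I₀.
Need I₃/I₀ = 0.00404, so cos²(θ − 110°) = 0.00404 / 0.02262 = 0.1786.
θ − 110° = arccos(√0.1786) = 65.0°, giving θ ≈ 110 + 65.0 = 175.0°.

θ ≈ 175°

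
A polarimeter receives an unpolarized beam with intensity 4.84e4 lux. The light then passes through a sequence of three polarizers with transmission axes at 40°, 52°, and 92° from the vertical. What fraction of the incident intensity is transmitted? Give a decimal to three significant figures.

Unpolarized light through the first polarizer → I₁ = 4.84e4 lux/2 = 2.42e+04 lux, polarized at 40°.
I₂ = I₁ · cos²(12°) = 2.42e+04 · 0.9568 = 2.315e+04 lux.
I₃ = I₂ · cos²(40°) = 2.315e+04 · 0.5868 = 1.359e+04 lux.
Transmitted fraction = 0.2807.

I/I₀ ≈ 0.281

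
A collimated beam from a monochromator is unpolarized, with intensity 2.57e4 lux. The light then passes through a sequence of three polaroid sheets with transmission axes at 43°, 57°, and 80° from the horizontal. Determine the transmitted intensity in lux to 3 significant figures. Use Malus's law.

Unpolarized light through the first polarizer → I₁ = 2.57e4 lux/2 = 1.285e+04 lux, polarized at 43°.
I₂ = I₁ · cos²(14°) = 1.285e+04 · 0.9415 = 1.21e+04 lux.
I₃ = I₂ · cos²(23°) = 1.21e+04 · 0.8473 = 1.025e+04 lux.

I ≈ 1.03e4 lux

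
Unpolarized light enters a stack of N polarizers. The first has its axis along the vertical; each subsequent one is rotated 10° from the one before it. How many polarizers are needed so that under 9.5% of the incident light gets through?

First polarizer halves the unpolarized light: factor 1/2.
Each further stage multiplies by cos²(10°) = 0.9698.
After N polarizers: T = 0.5·0.9698^(N−1). Require T < 0.095 ⇒ N−1 > ln(0.095/0.5)/ln(0.9698) = 54.24, so N−1 ≥ 55 and N = 56.
Check: N=56 gives T = 0.09282 < 0.095; N=55 gives T = 0.0957.

N = 56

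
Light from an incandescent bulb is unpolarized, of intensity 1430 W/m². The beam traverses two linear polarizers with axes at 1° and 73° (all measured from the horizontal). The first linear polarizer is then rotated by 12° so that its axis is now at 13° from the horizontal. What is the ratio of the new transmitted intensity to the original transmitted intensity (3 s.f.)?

I_new/I_old ≈ 2.62

Before rotation:
Unpolarized light through the first polarizer → I₁ = ½ I₀, now polarized at 1°.
I₂ = I₁ cos²(73° − 1°) = 0.5 I₀ · cos²(72°) = 0.04775 I₀.
After rotation:
Unpolarized light through the first polarizer → I₁ = ½ I₀, now polarized at 13°.
I₂ = I₁ cos²(73° − 13°) = 0.5 I₀ · cos²(60°) = 0.125 I₀.
Ratio = 0.125 / 0.04775 = 2.618.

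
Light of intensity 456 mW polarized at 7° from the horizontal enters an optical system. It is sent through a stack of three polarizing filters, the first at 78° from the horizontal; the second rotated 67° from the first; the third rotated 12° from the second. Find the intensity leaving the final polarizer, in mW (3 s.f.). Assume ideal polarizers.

I ≈ 7.06 mW

I₁ = 456 mW · cos²(71°) = 48.33 mW.
I₂ = I₁ · cos²(67°) = 48.33 · 0.1527 = 7.379 mW.
I₃ = I₂ · cos²(12°) = 7.379 · 0.9568 = 7.06 mW.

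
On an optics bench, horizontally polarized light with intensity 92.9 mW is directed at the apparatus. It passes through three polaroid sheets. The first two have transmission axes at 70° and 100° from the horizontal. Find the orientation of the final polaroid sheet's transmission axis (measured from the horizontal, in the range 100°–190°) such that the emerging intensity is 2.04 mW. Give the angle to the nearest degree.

θ ≈ 160°

By Malus's law, I₁ = I₀ cos²(70° − 0°) = I₀ cos²(70°) = 0.117 I₀.
I₂ = I₁ cos²(100° − 70°) = 0.117 I₀ · cos²(30°) = 0.08773 I₀.
Target fraction: 2.04 / 92.9 mW = 0.02196 of I₀.
Need I₃/I₀ = 0.02196, so cos²(θ − 100°) = 0.02196 / 0.08773 = 0.2503.
θ − 100° = arccos(√0.2503) = 60.0°, giving θ ≈ 100 + 60.0 = 160.0°.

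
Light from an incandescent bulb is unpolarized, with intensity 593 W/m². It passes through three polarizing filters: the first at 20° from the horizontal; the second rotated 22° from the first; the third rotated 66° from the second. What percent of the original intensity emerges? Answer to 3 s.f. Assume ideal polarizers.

≈ 7.11%

Unpolarized light through the first polarizer → I₁ = 593 W/m²/2 = 296.5 W/m², polarized at 20°.
I₂ = I₁ · cos²(22°) = 296.5 · 0.8597 = 254.9 W/m².
I₃ = I₂ · cos²(66°) = 254.9 · 0.1654 = 42.17 W/m².
That is 7.111% of the incident intensity.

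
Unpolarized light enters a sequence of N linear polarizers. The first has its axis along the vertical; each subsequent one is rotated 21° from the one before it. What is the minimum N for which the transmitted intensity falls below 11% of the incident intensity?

N = 13

First polarizer halves the unpolarized light: factor 1/2.
Each further stage multiplies by cos²(21°) = 0.8716.
After N polarizers: T = 0.5·0.8716^(N−1). Require T < 0.11 ⇒ N−1 > ln(0.11/0.5)/ln(0.8716) = 11.02, so N−1 ≥ 12 and N = 13.
Check: N=13 gives T = 0.09608 < 0.11; N=12 gives T = 0.1102.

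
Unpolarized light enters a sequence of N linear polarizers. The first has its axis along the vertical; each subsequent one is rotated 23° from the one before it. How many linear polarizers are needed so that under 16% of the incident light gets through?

N = 8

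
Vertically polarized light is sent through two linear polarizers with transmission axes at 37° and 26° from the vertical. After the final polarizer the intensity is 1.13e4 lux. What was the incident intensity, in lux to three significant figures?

I₀ ≈ 1.84e4 lux

By Malus's law, I₁ = I₀ cos²(37° − 0°) = I₀ cos²(37°) = 0.6378 I₀.
I₂ = I₁ cos²(26° − 37°) = 0.6378 I₀ · cos²(11°) = 0.6146 I₀.
So 1.13e4 lux = 0.6146 I₀, giving I₀ = 1.13e4/0.6146 = 1.839e+04 lux.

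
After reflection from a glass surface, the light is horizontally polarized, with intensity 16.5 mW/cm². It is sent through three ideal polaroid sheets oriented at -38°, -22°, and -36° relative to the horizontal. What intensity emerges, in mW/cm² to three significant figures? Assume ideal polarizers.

I₁ = 16.5 mW/cm² · cos²(38°) = 10.25 mW/cm².
I₂ = I₁ · cos²(16°) = 10.25 · 0.924 = 9.467 mW/cm².
I₃ = I₂ · cos²(14°) = 9.467 · 0.9415 = 8.913 mW/cm².

I ≈ 8.91 mW/cm²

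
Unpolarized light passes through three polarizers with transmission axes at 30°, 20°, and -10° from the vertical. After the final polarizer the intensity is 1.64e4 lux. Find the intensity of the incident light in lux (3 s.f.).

I₀ ≈ 4.51e4 lux

Unpolarized light through the first polarizer → I₁ = ½ I₀, now polarized at 30°.
I₂ = I₁ cos²(20° − 30°) = 0.5 I₀ · cos²(10°) = 0.4849 I₀.
I₃ = I₂ cos²(-10° − 20°) = 0.4849 I₀ · cos²(30°) = 0.3637 I₀.
So 1.64e4 lux = 0.3637 I₀, giving I₀ = 1.64e4/0.3637 = 4.509e+04 lux.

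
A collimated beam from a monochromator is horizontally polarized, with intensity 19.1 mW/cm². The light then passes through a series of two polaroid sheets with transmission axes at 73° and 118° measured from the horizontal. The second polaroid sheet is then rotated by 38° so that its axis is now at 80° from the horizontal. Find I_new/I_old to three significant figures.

I_new/I_old ≈ 1.97

Before rotation:
By Malus's law, I₁ = I₀ cos²(73° − 0°) = I₀ cos²(73°) = 0.08548 I₀.
I₂ = I₁ cos²(118° − 73°) = 0.08548 I₀ · cos²(45°) = 0.04274 I₀.
After rotation:
I₁ = I₀ cos²(73° − 0°) = I₀ cos²(73°) = 0.08548 I₀.
I₂ = I₁ cos²(80° − 73°) = 0.08548 I₀ · cos²(7°) = 0.08421 I₀.
Ratio = 0.08421 / 0.04274 = 1.97.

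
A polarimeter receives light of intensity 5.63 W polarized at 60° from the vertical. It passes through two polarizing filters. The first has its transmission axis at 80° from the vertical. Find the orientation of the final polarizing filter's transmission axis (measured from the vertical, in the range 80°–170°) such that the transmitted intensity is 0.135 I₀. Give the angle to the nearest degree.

θ ≈ 147°

By Malus's law, I₁ = I₀ cos²(80° − 60°) = I₀ cos²(20°) = 0.883 I₀.
Need I₂/I₀ = 0.135, so cos²(θ − 80°) = 0.135 / 0.883 = 0.1529.
θ − 80° = arccos(√0.1529) = 67.0°, giving θ ≈ 80 + 67.0 = 147.0°.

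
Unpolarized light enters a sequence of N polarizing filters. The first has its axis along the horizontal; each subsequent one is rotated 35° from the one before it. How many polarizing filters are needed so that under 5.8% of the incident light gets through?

First polarizer halves the unpolarized light: factor 1/2.
Each further stage multiplies by cos²(35°) = 0.671.
After N polarizers: T = 0.5·0.671^(N−1). Require T < 0.058 ⇒ N−1 > ln(0.058/0.5)/ln(0.671) = 5.40, so N−1 ≥ 6 and N = 7.
Check: N=7 gives T = 0.04564 < 0.058; N=6 gives T = 0.06802.

N = 7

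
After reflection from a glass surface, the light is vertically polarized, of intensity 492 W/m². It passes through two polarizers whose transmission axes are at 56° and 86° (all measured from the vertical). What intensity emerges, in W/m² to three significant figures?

I₁ = 492 W/m² · cos²(56°) = 153.8 W/m².
I₂ = I₁ · cos²(30°) = 153.8 · 0.75 = 115.4 W/m².

I ≈ 115 W/m²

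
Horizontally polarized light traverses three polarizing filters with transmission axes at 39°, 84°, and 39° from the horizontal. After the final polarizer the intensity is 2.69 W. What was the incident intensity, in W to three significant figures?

I₁ = I₀ cos²(39° − 0°) = I₀ cos²(39°) = 0.604 I₀.
I₂ = I₁ cos²(84° − 39°) = 0.604 I₀ · cos²(45°) = 0.302 I₀.
I₃ = I₂ cos²(39° − 84°) = 0.302 I₀ · cos²(45°) = 0.151 I₀.
So 2.69 W = 0.151 I₀, giving I₀ = 2.69/0.151 = 17.82 W.

I₀ ≈ 17.8 W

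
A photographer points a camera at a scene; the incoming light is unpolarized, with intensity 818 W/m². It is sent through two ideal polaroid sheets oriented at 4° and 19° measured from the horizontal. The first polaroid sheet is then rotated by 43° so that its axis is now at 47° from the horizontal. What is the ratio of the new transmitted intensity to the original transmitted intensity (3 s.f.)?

I_new/I_old ≈ 0.836

Before rotation:
Unpolarized light through the first polarizer → I₁ = ½ I₀, now polarized at 4°.
I₂ = I₁ cos²(19° − 4°) = 0.5 I₀ · cos²(15°) = 0.4665 I₀.
After rotation:
Unpolarized light through the first polarizer → I₁ = ½ I₀, now polarized at 47°.
I₂ = I₁ cos²(19° − 47°) = 0.5 I₀ · cos²(28°) = 0.3898 I₀.
Ratio = 0.3898 / 0.4665 = 0.8356.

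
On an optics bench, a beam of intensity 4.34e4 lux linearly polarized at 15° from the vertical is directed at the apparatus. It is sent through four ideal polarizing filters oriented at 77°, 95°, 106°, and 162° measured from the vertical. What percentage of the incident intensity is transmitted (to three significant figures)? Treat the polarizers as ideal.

≈ 6.01%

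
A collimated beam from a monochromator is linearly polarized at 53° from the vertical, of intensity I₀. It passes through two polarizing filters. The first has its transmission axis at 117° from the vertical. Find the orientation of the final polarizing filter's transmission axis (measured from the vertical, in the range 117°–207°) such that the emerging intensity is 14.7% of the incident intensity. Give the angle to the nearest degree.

θ ≈ 146°

By Malus's law, I₁ = I₀ cos²(117° − 53°) = I₀ cos²(64°) = 0.1922 I₀.
Need I₂/I₀ = 0.147, so cos²(θ − 117°) = 0.147 / 0.1922 = 0.765.
θ − 117° = arccos(√0.765) = 29.0°, giving θ ≈ 117 + 29.0 = 146.0°.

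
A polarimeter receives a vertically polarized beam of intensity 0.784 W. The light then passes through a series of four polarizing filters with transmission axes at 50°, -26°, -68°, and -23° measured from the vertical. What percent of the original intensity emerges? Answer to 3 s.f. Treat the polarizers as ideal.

I₁ = 0.784 W · cos²(50°) = 0.3239 W.
I₂ = I₁ · cos²(76°) = 0.3239 · 0.05853 = 0.01896 W.
I₃ = I₂ · cos²(42°) = 0.01896 · 0.5523 = 0.01047 W.
I₄ = I₃ · cos²(45°) = 0.01047 · 0.5 = 0.005235 W.
That is 0.6677% of the incident intensity.

≈ 0.668%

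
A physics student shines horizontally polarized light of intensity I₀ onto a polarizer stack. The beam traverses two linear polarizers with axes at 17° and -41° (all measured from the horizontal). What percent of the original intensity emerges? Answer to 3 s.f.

≈ 25.7%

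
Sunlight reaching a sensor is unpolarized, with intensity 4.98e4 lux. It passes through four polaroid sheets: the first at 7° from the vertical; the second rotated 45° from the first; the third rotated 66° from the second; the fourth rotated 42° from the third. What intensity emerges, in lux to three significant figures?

Unpolarized light through the first polarizer → I₁ = 4.98e4 lux/2 = 2.49e+04 lux, polarized at 7°.
I₂ = I₁ · cos²(45°) = 2.49e+04 · 0.5 = 1.245e+04 lux.
I₃ = I₂ · cos²(66°) = 1.245e+04 · 0.1654 = 2060 lux.
I₄ = I₃ · cos²(42°) = 2060 · 0.5523 = 1137 lux.

I ≈ 1140 lux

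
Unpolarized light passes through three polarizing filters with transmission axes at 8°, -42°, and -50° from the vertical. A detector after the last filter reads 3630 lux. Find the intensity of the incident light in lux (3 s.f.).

Unpolarized light through the first polarizer → I₁ = ½ I₀, now polarized at 8°.
I₂ = I₁ cos²(-42° − 8°) = 0.5 I₀ · cos²(50°) = 0.2066 I₀.
I₃ = I₂ cos²(-50° + 42°) = 0.2066 I₀ · cos²(8°) = 0.2026 I₀.
So 3630 lux = 0.2026 I₀, giving I₀ = 3630/0.2026 = 1.792e+04 lux.

I₀ ≈ 1.79e4 lux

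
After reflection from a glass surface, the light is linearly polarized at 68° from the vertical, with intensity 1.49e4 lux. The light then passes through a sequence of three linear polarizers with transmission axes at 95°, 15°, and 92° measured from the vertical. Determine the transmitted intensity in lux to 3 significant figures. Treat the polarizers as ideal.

I ≈ 18.0 lux

I₁ = 1.49e4 lux · cos²(27°) = 1.183e+04 lux.
I₂ = I₁ · cos²(80°) = 1.183e+04 · 0.03015 = 356.7 lux.
I₃ = I₂ · cos²(77°) = 356.7 · 0.0506 = 18.05 lux.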